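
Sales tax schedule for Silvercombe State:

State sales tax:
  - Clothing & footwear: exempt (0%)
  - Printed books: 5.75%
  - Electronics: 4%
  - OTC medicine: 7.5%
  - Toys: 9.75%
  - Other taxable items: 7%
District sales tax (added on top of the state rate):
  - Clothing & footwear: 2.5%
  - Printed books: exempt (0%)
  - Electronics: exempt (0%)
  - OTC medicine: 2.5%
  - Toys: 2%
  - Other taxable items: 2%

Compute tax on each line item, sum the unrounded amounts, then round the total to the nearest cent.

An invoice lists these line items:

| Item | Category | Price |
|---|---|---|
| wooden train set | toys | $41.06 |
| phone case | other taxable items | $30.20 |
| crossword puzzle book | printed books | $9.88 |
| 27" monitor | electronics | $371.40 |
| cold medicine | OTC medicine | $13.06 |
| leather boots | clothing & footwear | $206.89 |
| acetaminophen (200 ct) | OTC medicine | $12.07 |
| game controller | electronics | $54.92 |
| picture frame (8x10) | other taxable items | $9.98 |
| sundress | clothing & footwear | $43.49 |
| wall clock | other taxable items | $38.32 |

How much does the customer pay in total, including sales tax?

Wooden train set $41.06: toys → 9.75% + 2% district = 11.75% → $4.82455
Phone case $30.20: other taxable items → 7% + 2% district = 9% → $2.718
Crossword puzzle book $9.88: printed books → 5.75% + 0% district = 5.75% → $0.5681
27" monitor $371.40: electronics → 4% + 0% district = 4% → $14.856
Cold medicine $13.06: OTC medicine → 7.5% + 2.5% district = 10% → $1.306
Leather boots $206.89: clothing & footwear → 0% + 2.5% district = 2.5% → $5.17225
Acetaminophen (200 ct) $12.07: OTC medicine → 7.5% + 2.5% district = 10% → $1.207
Game controller $54.92: electronics → 4% + 0% district = 4% → $2.1968
Picture frame (8x10) $9.98: other taxable items → 7% + 2% district = 9% → $0.8982
Sundress $43.49: clothing & footwear → 0% + 2.5% district = 2.5% → $1.08725
Wall clock $38.32: other taxable items → 7% + 2% district = 9% → $3.4488
Subtotal = $831.27; unrounded tax = $38.28295 → $38.28; total due = $869.55

$869.55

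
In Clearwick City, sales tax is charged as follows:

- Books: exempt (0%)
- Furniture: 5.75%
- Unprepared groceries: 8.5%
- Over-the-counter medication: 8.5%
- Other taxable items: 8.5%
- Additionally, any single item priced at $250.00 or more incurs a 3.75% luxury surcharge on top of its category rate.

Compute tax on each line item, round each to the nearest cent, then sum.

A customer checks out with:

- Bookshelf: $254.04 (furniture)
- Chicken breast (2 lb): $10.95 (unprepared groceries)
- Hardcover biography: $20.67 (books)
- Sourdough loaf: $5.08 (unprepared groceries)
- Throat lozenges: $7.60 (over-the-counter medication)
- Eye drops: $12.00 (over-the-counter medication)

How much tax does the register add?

$27.16

Bookshelf $254.04: furniture → 5.75% + 3.75% surcharge = 9.5% → $24.13
Chicken breast (2 lb) $10.95: unprepared groceries → 8.5% → $0.93
Hardcover biography $20.67: books → 0% → $0.00
Sourdough loaf $5.08: unprepared groceries → 8.5% → $0.43
Throat lozenges $7.60: over-the-counter medication → 8.5% → $0.65
Eye drops $12.00: over-the-counter medication → 8.5% → $1.02
Total tax = $24.13 + $0.93 + $0.43 + $0.65 + $1.02 = $27.16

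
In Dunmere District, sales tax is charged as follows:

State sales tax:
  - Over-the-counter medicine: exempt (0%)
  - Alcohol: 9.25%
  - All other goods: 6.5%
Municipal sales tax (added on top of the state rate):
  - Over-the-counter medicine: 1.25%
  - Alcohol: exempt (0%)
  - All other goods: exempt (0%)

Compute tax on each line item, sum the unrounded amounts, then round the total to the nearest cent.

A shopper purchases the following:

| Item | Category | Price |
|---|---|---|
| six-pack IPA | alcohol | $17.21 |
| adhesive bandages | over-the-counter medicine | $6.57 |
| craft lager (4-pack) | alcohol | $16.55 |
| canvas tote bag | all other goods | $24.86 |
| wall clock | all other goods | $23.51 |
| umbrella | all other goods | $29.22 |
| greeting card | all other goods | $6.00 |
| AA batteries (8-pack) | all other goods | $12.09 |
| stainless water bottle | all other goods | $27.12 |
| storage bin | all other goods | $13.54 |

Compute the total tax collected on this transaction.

Six-pack IPA $17.21: alcohol → 9.25% + 0% municipal = 9.25% → $1.591925
Adhesive bandages $6.57: over-the-counter medicine → 0% + 1.25% municipal = 1.25% → $0.082125
Craft lager (4-pack) $16.55: alcohol → 9.25% + 0% municipal = 9.25% → $1.530875
Canvas tote bag $24.86: all other goods → 6.5% + 0% municipal = 6.5% → $1.6159
Wall clock $23.51: all other goods → 6.5% + 0% municipal = 6.5% → $1.52815
Umbrella $29.22: all other goods → 6.5% + 0% municipal = 6.5% → $1.8993
Greeting card $6.00: all other goods → 6.5% + 0% municipal = 6.5% → $0.39
AA batteries (8-pack) $12.09: all other goods → 6.5% + 0% municipal = 6.5% → $0.78585
Stainless water bottle $27.12: all other goods → 6.5% + 0% municipal = 6.5% → $1.7628
Storage bin $13.54: all other goods → 6.5% + 0% municipal = 6.5% → $0.8801
Unrounded tax sum = $12.067025 → $12.07

$12.07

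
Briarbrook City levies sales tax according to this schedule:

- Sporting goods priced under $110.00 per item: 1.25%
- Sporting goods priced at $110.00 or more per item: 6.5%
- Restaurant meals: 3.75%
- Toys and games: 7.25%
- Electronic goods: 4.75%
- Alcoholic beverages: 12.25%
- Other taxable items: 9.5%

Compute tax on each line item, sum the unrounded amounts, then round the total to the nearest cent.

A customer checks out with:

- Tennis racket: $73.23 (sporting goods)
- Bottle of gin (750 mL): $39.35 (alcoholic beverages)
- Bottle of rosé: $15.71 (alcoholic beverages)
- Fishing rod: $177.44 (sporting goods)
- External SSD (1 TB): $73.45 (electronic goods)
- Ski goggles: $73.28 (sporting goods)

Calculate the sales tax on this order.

$23.60

Tennis racket $73.23: sporting goods, under $110.00 → 1.25% → $0.915375
Bottle of gin (750 mL) $39.35: alcoholic beverages → 12.25% → $4.820375
Bottle of rosé $15.71: alcoholic beverages → 12.25% → $1.924475
Fishing rod $177.44: sporting goods, $110.00 or more → 6.5% → $11.5336
External SSD (1 TB) $73.45: electronic goods → 4.75% → $3.488875
Ski goggles $73.28: sporting goods, under $110.00 → 1.25% → $0.916
Unrounded tax sum = $23.5987 → $23.60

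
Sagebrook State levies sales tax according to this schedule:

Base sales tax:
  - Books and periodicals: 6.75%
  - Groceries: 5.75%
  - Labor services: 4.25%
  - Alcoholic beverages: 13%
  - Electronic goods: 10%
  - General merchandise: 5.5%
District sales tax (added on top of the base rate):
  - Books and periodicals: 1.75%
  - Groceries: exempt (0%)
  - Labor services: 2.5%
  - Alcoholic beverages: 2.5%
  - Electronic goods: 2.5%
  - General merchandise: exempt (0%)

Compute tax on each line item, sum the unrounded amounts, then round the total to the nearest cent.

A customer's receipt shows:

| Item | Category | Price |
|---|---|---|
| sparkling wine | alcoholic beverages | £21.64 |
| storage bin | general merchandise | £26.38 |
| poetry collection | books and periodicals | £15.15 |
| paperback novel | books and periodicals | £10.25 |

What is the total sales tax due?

Sparkling wine £21.64: alcoholic beverages → 13% + 2.5% district = 15.5% → £3.3542
Storage bin £26.38: general merchandise → 5.5% + 0% district = 5.5% → £1.4509
Poetry collection £15.15: books and periodicals → 6.75% + 1.75% district = 8.5% → £1.28775
Paperback novel £10.25: books and periodicals → 6.75% + 1.75% district = 8.5% → £0.87125
Unrounded tax sum = £6.9641 → £6.96

£6.96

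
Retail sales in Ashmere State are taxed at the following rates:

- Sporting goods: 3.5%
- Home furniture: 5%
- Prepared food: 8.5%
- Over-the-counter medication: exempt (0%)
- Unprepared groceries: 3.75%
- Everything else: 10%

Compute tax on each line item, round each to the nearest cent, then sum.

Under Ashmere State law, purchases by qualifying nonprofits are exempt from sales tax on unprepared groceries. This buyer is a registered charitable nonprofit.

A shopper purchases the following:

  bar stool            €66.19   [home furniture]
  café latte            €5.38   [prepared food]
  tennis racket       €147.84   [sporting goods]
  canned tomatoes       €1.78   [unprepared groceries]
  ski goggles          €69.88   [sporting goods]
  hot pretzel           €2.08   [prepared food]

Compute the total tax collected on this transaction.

€11.57

Bar stool €66.19: home furniture → 5% → €3.31
Café latte €5.38: prepared food → 8.5% → €0.46
Tennis racket €147.84: sporting goods → 3.5% → €5.17
Canned tomatoes €1.78: unprepared groceries, buyer-exempt → 0% → €0.00
Ski goggles €69.88: sporting goods → 3.5% → €2.45
Hot pretzel €2.08: prepared food → 8.5% → €0.18
Total tax = €3.31 + €0.46 + €5.17 + €2.45 + €0.18 = €11.57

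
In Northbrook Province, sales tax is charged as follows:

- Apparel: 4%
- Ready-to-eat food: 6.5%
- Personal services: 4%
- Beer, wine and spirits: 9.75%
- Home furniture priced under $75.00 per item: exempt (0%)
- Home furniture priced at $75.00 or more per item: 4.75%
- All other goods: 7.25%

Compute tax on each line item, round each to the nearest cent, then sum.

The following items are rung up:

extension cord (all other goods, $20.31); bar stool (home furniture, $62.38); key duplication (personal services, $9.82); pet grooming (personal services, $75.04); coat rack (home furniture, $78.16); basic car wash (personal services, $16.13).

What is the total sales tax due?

$9.22

Extension cord $20.31: all other goods → 7.25% → $1.47
Bar stool $62.38: home furniture, under $75.00 → 0% → $0.00
Key duplication $9.82: personal services → 4% → $0.39
Pet grooming $75.04: personal services → 4% → $3.00
Coat rack $78.16: home furniture, $75.00 or more → 4.75% → $3.71
Basic car wash $16.13: personal services → 4% → $0.65
Total tax = $1.47 + $0.39 + $3.00 + $3.71 + $0.65 = $9.22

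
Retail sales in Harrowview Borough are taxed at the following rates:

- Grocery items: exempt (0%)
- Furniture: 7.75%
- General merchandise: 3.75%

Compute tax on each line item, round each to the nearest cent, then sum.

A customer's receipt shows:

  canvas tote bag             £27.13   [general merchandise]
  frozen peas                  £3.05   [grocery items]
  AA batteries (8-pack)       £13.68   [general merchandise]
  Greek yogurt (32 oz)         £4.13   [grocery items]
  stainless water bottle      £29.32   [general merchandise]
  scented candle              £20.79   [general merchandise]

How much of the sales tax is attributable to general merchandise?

Canvas tote bag £27.13: general merchandise → 3.75% → £1.02
AA batteries (8-pack) £13.68: general merchandise → 3.75% → £0.51
Stainless water bottle £29.32: general merchandise → 3.75% → £1.10
Scented candle £20.79: general merchandise → 3.75% → £0.78
Tax on general merchandise = £1.02 + £0.51 + £1.10 + £0.78 = £3.41

£3.41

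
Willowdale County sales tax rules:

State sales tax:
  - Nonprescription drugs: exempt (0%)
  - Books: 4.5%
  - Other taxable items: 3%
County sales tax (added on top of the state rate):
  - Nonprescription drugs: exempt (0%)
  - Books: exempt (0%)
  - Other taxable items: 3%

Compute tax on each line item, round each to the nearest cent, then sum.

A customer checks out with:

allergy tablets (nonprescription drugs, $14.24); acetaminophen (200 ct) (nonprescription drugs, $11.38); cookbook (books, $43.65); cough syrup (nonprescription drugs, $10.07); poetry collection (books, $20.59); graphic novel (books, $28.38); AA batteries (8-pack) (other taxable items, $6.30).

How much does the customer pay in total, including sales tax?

$139.16

Allergy tablets $14.24: nonprescription drugs → 0% + 0% county = 0% → $0.00
Acetaminophen (200 ct) $11.38: nonprescription drugs → 0% + 0% county = 0% → $0.00
Cookbook $43.65: books → 4.5% + 0% county = 4.5% → $1.96
Cough syrup $10.07: nonprescription drugs → 0% + 0% county = 0% → $0.00
Poetry collection $20.59: books → 4.5% + 0% county = 4.5% → $0.93
Graphic novel $28.38: books → 4.5% + 0% county = 4.5% → $1.28
AA batteries (8-pack) $6.30: other taxable items → 3% + 3% county = 6% → $0.38
Subtotal = $134.61; tax = $4.55; total due = $139.16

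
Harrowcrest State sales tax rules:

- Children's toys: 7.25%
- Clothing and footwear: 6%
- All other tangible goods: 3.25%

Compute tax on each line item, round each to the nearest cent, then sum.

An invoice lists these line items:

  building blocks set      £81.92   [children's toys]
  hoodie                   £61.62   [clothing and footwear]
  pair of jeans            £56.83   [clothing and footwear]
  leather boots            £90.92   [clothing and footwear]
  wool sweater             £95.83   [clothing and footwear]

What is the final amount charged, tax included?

£411.38

Building blocks set £81.92: children's toys → 7.25% → £5.94
Hoodie £61.62: clothing and footwear → 6% → £3.70
Pair of jeans £56.83: clothing and footwear → 6% → £3.41
Leather boots £90.92: clothing and footwear → 6% → £5.46
Wool sweater £95.83: clothing and footwear → 6% → £5.75
Subtotal = £387.12; tax = £24.26; total due = £411.38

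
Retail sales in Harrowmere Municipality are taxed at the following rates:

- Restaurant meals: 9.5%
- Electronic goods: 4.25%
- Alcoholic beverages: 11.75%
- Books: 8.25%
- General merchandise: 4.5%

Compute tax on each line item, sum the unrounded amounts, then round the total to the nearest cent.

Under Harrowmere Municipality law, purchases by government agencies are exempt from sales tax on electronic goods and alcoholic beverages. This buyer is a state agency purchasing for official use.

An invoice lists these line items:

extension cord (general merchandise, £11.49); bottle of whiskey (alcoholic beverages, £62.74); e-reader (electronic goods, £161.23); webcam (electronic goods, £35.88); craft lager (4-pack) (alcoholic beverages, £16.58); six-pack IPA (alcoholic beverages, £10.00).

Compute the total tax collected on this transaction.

Extension cord £11.49: general merchandise → 4.5% → £0.51705
Bottle of whiskey £62.74: alcoholic beverages, buyer-exempt → 0% → £0.00
E-reader £161.23: electronic goods, buyer-exempt → 0% → £0.00
Webcam £35.88: electronic goods, buyer-exempt → 0% → £0.00
Craft lager (4-pack) £16.58: alcoholic beverages, buyer-exempt → 0% → £0.00
Six-pack IPA £10.00: alcoholic beverages, buyer-exempt → 0% → £0.00
Unrounded tax sum = £0.51705 → £0.52

£0.52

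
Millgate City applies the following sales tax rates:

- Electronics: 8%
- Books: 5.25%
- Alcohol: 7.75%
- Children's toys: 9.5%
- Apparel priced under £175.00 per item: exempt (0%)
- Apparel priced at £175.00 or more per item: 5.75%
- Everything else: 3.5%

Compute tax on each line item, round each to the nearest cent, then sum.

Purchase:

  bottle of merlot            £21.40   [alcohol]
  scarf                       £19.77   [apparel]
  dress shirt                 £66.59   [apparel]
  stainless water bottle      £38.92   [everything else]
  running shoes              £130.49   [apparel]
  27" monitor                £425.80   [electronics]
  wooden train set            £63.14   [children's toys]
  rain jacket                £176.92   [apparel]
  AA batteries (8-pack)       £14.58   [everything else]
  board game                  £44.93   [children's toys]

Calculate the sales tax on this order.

Bottle of merlot £21.40: alcohol → 7.75% → £1.66
Scarf £19.77: apparel, under £175.00 → 0% → £0.00
Dress shirt £66.59: apparel, under £175.00 → 0% → £0.00
Stainless water bottle £38.92: everything else → 3.5% → £1.36
Running shoes £130.49: apparel, under £175.00 → 0% → £0.00
27" monitor £425.80: electronics → 8% → £34.06
Wooden train set £63.14: children's toys → 9.5% → £6.00
Rain jacket £176.92: apparel, £175.00 or more → 5.75% → £10.17
AA batteries (8-pack) £14.58: everything else → 3.5% → £0.51
Board game £44.93: children's toys → 9.5% → £4.27
Total tax = £1.66 + £1.36 + £34.06 + £6.00 + £10.17 + £0.51 + £4.27 = £58.03

£58.03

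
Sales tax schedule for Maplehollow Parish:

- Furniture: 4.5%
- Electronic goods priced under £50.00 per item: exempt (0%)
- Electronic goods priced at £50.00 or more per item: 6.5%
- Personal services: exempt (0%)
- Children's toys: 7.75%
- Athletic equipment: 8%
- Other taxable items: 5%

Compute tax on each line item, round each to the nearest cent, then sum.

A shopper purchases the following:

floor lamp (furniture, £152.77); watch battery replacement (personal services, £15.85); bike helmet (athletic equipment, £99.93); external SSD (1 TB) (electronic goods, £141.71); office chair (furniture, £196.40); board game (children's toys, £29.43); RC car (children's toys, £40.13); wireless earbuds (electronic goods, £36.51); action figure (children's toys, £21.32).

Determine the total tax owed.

£39.95

Floor lamp £152.77: furniture → 4.5% → £6.87
Watch battery replacement £15.85: personal services → 0% → £0.00
Bike helmet £99.93: athletic equipment → 8% → £7.99
External SSD (1 TB) £141.71: electronic goods, £50.00 or more → 6.5% → £9.21
Office chair £196.40: furniture → 4.5% → £8.84
Board game £29.43: children's toys → 7.75% → £2.28
RC car £40.13: children's toys → 7.75% → £3.11
Wireless earbuds £36.51: electronic goods, under £50.00 → 0% → £0.00
Action figure £21.32: children's toys → 7.75% → £1.65
Total tax = £6.87 + £7.99 + £9.21 + £8.84 + £2.28 + £3.11 + £1.65 = £39.95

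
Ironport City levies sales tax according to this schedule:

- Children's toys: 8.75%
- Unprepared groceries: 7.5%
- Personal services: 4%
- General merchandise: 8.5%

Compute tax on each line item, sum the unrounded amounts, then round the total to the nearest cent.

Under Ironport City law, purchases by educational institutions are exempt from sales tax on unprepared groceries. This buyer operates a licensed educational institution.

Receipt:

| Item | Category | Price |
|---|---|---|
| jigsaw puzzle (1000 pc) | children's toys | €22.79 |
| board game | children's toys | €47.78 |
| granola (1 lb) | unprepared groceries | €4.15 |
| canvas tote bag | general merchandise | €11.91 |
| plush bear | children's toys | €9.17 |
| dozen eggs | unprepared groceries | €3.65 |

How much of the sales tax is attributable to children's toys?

€6.98

Jigsaw puzzle (1000 pc) €22.79: children's toys → 8.75% → €1.994125
Board game €47.78: children's toys → 8.75% → €4.18075
Plush bear €9.17: children's toys → 8.75% → €0.802375
Tax on children's toys: unrounded sum = €6.97725 → €6.98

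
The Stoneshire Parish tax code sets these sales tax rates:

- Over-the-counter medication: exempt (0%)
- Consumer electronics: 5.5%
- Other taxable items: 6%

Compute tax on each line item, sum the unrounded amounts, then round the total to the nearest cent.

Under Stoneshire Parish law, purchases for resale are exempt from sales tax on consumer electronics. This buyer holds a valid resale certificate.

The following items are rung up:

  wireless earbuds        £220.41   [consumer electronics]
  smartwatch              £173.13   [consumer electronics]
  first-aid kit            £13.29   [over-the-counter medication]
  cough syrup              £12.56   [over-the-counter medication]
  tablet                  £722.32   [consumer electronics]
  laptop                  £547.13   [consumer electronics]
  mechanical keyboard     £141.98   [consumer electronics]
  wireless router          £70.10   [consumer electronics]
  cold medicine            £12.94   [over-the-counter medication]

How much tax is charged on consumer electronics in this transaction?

Wireless earbuds £220.41: consumer electronics, buyer-exempt → 0% → £0.00
Smartwatch £173.13: consumer electronics, buyer-exempt → 0% → £0.00
Tablet £722.32: consumer electronics, buyer-exempt → 0% → £0.00
Laptop £547.13: consumer electronics, buyer-exempt → 0% → £0.00
Mechanical keyboard £141.98: consumer electronics, buyer-exempt → 0% → £0.00
Wireless router £70.10: consumer electronics, buyer-exempt → 0% → £0.00
Tax on consumer electronics: unrounded sum = £0.00 → £0.00

£0.00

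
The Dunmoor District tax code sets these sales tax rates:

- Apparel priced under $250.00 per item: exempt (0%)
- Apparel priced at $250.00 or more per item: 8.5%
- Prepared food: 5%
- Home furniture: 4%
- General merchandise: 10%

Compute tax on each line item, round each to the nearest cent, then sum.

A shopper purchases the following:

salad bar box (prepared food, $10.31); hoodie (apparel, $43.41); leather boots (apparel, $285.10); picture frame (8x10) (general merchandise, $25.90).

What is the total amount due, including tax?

$392.06

Salad bar box $10.31: prepared food → 5% → $0.52
Hoodie $43.41: apparel, under $250.00 → 0% → $0.00
Leather boots $285.10: apparel, $250.00 or more → 8.5% → $24.23
Picture frame (8x10) $25.90: general merchandise → 10% → $2.59
Subtotal = $364.72; tax = $27.34; total due = $392.06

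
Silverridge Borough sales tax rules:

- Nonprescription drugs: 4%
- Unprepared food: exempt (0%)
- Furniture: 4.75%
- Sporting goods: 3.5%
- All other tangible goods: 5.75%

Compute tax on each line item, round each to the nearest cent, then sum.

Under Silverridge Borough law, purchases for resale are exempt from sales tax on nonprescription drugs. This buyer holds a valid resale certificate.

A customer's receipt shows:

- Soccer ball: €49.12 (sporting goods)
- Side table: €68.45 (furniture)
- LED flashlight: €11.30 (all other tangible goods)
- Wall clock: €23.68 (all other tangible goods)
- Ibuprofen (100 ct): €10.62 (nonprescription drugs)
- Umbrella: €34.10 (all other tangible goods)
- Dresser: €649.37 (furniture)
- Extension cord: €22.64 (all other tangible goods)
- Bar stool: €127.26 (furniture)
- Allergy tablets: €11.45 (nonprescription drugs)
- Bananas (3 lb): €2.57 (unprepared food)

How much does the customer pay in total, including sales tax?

€1057.69

Soccer ball €49.12: sporting goods → 3.5% → €1.72
Side table €68.45: furniture → 4.75% → €3.25
LED flashlight €11.30: all other tangible goods → 5.75% → €0.65
Wall clock €23.68: all other tangible goods → 5.75% → €1.36
Ibuprofen (100 ct) €10.62: nonprescription drugs, buyer-exempt → 0% → €0.00
Umbrella €34.10: all other tangible goods → 5.75% → €1.96
Dresser €649.37: furniture → 4.75% → €30.85
Extension cord €22.64: all other tangible goods → 5.75% → €1.30
Bar stool €127.26: furniture → 4.75% → €6.04
Allergy tablets €11.45: nonprescription drugs, buyer-exempt → 0% → €0.00
Bananas (3 lb) €2.57: unprepared food → 0% → €0.00
Subtotal = €1010.56; tax = €47.13; total due = €1057.69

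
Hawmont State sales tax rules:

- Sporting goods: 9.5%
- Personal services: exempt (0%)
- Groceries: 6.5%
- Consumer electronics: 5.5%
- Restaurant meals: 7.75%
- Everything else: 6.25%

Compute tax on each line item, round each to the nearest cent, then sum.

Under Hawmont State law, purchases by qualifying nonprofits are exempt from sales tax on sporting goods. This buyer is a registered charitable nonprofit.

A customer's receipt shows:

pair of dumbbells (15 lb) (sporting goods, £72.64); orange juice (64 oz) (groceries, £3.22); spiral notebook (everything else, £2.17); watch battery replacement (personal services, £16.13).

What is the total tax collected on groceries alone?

£0.21

Orange juice (64 oz) £3.22: groceries → 6.5% → £0.21
Tax on groceries = £0.21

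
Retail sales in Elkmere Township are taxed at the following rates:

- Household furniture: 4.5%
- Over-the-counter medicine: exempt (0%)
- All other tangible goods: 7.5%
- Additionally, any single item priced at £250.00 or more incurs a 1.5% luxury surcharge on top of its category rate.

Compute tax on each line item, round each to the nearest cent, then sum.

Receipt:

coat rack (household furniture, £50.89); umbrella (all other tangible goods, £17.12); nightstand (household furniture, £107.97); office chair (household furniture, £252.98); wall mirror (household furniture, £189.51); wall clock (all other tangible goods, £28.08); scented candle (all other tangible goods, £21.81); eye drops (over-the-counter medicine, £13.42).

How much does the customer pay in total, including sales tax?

Coat rack £50.89: household furniture → 4.5% → £2.29
Umbrella £17.12: all other tangible goods → 7.5% → £1.28
Nightstand £107.97: household furniture → 4.5% → £4.86
Office chair £252.98: household furniture → 4.5% + 1.5% surcharge = 6% → £15.18
Wall mirror £189.51: household furniture → 4.5% → £8.53
Wall clock £28.08: all other tangible goods → 7.5% → £2.11
Scented candle £21.81: all other tangible goods → 7.5% → £1.64
Eye drops £13.42: over-the-counter medicine → 0% → £0.00
Subtotal = £681.78; tax = £35.89; total due = £717.67

£717.67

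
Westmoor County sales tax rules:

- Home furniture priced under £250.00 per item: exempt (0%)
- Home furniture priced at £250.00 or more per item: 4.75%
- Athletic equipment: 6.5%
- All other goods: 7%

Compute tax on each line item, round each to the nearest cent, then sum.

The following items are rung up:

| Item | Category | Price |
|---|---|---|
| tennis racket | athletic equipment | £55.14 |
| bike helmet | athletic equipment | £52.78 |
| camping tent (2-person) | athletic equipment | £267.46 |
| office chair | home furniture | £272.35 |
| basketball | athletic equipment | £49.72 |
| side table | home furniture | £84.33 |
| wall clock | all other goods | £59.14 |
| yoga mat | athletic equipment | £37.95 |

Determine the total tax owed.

Tennis racket £55.14: athletic equipment → 6.5% → £3.58
Bike helmet £52.78: athletic equipment → 6.5% → £3.43
Camping tent (2-person) £267.46: athletic equipment → 6.5% → £17.38
Office chair £272.35: home furniture, £250.00 or more → 4.75% → £12.94
Basketball £49.72: athletic equipment → 6.5% → £3.23
Side table £84.33: home furniture, under £250.00 → 0% → £0.00
Wall clock £59.14: all other goods → 7% → £4.14
Yoga mat £37.95: athletic equipment → 6.5% → £2.47
Total tax = £3.58 + £3.43 + £17.38 + £12.94 + £3.23 + £4.14 + £2.47 = £47.17

£47.17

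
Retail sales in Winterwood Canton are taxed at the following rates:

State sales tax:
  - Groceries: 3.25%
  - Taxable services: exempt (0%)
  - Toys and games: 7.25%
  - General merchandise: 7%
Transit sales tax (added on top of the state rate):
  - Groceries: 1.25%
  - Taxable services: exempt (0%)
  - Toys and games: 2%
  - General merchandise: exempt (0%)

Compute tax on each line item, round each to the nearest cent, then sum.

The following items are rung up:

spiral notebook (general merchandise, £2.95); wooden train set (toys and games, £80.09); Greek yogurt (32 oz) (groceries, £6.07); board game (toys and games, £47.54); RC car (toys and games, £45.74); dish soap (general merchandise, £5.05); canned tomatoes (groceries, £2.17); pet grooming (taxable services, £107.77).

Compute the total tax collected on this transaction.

£16.97

Spiral notebook £2.95: general merchandise → 7% + 0% transit = 7% → £0.21
Wooden train set £80.09: toys and games → 7.25% + 2% transit = 9.25% → £7.41
Greek yogurt (32 oz) £6.07: groceries → 3.25% + 1.25% transit = 4.5% → £0.27
Board game £47.54: toys and games → 7.25% + 2% transit = 9.25% → £4.40
RC car £45.74: toys and games → 7.25% + 2% transit = 9.25% → £4.23
Dish soap £5.05: general merchandise → 7% + 0% transit = 7% → £0.35
Canned tomatoes £2.17: groceries → 3.25% + 1.25% transit = 4.5% → £0.10
Pet grooming £107.77: taxable services → 0% + 0% transit = 0% → £0.00
Total tax = £0.21 + £7.41 + £0.27 + £4.40 + £4.23 + £0.35 + £0.10 = £16.97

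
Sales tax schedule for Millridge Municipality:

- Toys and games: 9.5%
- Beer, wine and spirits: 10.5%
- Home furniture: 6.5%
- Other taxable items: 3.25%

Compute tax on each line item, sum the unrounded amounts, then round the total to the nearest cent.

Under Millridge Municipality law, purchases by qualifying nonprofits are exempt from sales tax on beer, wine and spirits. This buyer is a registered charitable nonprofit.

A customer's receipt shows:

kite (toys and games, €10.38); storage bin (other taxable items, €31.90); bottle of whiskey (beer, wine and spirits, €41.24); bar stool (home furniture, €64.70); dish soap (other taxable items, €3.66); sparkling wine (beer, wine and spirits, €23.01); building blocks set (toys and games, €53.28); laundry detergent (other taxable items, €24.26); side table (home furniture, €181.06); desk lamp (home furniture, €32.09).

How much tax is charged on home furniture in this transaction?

€18.06

Bar stool €64.70: home furniture → 6.5% → €4.2055
Side table €181.06: home furniture → 6.5% → €11.7689
Desk lamp €32.09: home furniture → 6.5% → €2.08585
Tax on home furniture: unrounded sum = €18.06025 → €18.06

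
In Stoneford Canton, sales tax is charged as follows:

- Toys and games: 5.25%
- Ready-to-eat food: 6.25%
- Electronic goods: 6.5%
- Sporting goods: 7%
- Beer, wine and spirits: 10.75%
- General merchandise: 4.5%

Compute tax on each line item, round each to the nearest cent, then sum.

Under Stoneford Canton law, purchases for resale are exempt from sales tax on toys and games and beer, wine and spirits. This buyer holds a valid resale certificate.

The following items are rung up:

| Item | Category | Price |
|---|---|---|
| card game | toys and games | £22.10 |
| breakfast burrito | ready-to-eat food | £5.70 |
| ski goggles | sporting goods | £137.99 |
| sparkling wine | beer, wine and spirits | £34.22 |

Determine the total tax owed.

£10.02

Card game £22.10: toys and games, buyer-exempt → 0% → £0.00
Breakfast burrito £5.70: ready-to-eat food → 6.25% → £0.36
Ski goggles £137.99: sporting goods → 7% → £9.66
Sparkling wine £34.22: beer, wine and spirits, buyer-exempt → 0% → £0.00
Total tax = £0.36 + £9.66 = £10.02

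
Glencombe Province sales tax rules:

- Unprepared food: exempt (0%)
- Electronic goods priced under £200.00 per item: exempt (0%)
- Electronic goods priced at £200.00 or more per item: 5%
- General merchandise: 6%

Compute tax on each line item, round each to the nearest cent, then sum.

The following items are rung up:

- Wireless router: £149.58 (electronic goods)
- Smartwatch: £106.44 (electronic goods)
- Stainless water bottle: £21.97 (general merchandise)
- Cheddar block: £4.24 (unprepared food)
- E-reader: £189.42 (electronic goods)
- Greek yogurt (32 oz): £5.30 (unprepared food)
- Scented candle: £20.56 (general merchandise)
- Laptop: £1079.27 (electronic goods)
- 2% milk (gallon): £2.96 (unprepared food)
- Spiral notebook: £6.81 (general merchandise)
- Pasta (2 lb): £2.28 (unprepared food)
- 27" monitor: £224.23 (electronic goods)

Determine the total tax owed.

Wireless router £149.58: electronic goods, under £200.00 → 0% → £0.00
Smartwatch £106.44: electronic goods, under £200.00 → 0% → £0.00
Stainless water bottle £21.97: general merchandise → 6% → £1.32
Cheddar block £4.24: unprepared food → 0% → £0.00
E-reader £189.42: electronic goods, under £200.00 → 0% → £0.00
Greek yogurt (32 oz) £5.30: unprepared food → 0% → £0.00
Scented candle £20.56: general merchandise → 6% → £1.23
Laptop £1079.27: electronic goods, £200.00 or more → 5% → £53.96
2% milk (gallon) £2.96: unprepared food → 0% → £0.00
Spiral notebook £6.81: general merchandise → 6% → £0.41
Pasta (2 lb) £2.28: unprepared food → 0% → £0.00
27" monitor £224.23: electronic goods, £200.00 or more → 5% → £11.21
Total tax = £1.32 + £1.23 + £53.96 + £0.41 + £11.21 = £68.13

£68.13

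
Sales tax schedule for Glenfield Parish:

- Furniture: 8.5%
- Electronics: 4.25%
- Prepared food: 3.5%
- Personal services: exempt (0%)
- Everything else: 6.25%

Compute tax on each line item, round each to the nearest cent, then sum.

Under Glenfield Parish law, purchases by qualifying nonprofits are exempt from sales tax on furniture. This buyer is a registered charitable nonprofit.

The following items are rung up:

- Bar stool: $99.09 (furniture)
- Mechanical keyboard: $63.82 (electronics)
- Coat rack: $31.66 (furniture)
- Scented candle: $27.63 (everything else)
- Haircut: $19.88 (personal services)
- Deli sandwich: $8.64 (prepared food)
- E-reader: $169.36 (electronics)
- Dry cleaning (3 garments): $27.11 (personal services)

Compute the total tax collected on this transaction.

$11.94

Bar stool $99.09: furniture, buyer-exempt → 0% → $0.00
Mechanical keyboard $63.82: electronics → 4.25% → $2.71
Coat rack $31.66: furniture, buyer-exempt → 0% → $0.00
Scented candle $27.63: everything else → 6.25% → $1.73
Haircut $19.88: personal services → 0% → $0.00
Deli sandwich $8.64: prepared food → 3.5% → $0.30
E-reader $169.36: electronics → 4.25% → $7.20
Dry cleaning (3 garments) $27.11: personal services → 0% → $0.00
Total tax = $2.71 + $1.73 + $0.30 + $7.20 = $11.94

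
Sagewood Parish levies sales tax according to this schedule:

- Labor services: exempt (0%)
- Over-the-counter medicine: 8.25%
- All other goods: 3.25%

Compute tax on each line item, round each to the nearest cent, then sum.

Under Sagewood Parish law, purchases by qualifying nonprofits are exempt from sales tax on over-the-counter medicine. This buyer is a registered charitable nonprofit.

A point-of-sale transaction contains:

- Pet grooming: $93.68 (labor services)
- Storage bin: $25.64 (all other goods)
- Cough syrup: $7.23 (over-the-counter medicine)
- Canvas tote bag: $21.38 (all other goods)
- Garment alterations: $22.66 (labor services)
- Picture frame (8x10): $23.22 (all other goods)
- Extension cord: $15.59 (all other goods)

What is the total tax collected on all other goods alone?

Storage bin $25.64: all other goods → 3.25% → $0.83
Canvas tote bag $21.38: all other goods → 3.25% → $0.69
Picture frame (8x10) $23.22: all other goods → 3.25% → $0.75
Extension cord $15.59: all other goods → 3.25% → $0.51
Tax on all other goods = $0.83 + $0.69 + $0.75 + $0.51 = $2.78

$2.78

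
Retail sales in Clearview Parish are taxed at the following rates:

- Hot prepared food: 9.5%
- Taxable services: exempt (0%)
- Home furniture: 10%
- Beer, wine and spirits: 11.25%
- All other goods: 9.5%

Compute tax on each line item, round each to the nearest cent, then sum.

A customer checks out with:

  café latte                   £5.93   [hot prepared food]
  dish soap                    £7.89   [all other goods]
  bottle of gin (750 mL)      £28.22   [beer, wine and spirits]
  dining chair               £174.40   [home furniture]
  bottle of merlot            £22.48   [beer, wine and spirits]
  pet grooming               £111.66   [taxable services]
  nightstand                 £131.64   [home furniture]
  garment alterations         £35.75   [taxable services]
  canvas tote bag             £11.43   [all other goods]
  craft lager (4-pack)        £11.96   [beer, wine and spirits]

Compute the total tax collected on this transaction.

Café latte £5.93: hot prepared food → 9.5% → £0.56
Dish soap £7.89: all other goods → 9.5% → £0.75
Bottle of gin (750 mL) £28.22: beer, wine and spirits → 11.25% → £3.17
Dining chair £174.40: home furniture → 10% → £17.44
Bottle of merlot £22.48: beer, wine and spirits → 11.25% → £2.53
Pet grooming £111.66: taxable services → 0% → £0.00
Nightstand £131.64: home furniture → 10% → £13.16
Garment alterations £35.75: taxable services → 0% → £0.00
Canvas tote bag £11.43: all other goods → 9.5% → £1.09
Craft lager (4-pack) £11.96: beer, wine and spirits → 11.25% → £1.35
Total tax = £0.56 + £0.75 + £3.17 + £17.44 + £2.53 + £13.16 + £1.09 + £1.35 = £40.05

£40.05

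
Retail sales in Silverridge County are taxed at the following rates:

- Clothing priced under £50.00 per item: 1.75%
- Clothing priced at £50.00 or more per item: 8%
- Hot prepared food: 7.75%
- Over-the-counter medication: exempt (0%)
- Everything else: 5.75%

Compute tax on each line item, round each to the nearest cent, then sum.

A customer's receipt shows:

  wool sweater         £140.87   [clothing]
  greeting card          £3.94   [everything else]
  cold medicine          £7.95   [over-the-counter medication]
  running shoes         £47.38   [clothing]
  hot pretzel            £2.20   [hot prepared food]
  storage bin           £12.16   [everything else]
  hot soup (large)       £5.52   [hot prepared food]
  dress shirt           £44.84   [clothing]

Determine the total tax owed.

£14.41

Wool sweater £140.87: clothing, £50.00 or more → 8% → £11.27
Greeting card £3.94: everything else → 5.75% → £0.23
Cold medicine £7.95: over-the-counter medication → 0% → £0.00
Running shoes £47.38: clothing, under £50.00 → 1.75% → £0.83
Hot pretzel £2.20: hot prepared food → 7.75% → £0.17
Storage bin £12.16: everything else → 5.75% → £0.70
Hot soup (large) £5.52: hot prepared food → 7.75% → £0.43
Dress shirt £44.84: clothing, under £50.00 → 1.75% → £0.78
Total tax = £11.27 + £0.23 + £0.83 + £0.17 + £0.70 + £0.43 + £0.78 = £14.41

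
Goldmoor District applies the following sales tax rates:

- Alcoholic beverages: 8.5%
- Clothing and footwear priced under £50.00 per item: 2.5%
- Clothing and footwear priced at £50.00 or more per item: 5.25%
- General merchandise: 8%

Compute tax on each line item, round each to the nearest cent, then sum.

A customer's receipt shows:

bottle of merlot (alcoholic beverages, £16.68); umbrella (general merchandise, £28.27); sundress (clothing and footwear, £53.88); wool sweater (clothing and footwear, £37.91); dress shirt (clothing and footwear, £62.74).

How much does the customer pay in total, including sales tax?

Bottle of merlot £16.68: alcoholic beverages → 8.5% → £1.42
Umbrella £28.27: general merchandise → 8% → £2.26
Sundress £53.88: clothing and footwear, £50.00 or more → 5.25% → £2.83
Wool sweater £37.91: clothing and footwear, under £50.00 → 2.5% → £0.95
Dress shirt £62.74: clothing and footwear, £50.00 or more → 5.25% → £3.29
Subtotal = £199.48; tax = £10.75; total due = £210.23

£210.23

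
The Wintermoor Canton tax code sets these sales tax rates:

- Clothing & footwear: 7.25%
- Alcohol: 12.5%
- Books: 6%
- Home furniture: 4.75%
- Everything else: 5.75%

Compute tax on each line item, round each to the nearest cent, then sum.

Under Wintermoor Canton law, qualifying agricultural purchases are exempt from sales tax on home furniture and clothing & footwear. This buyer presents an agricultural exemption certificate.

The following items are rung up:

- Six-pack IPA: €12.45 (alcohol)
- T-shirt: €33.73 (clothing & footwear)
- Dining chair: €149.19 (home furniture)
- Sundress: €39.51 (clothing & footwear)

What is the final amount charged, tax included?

Six-pack IPA €12.45: alcohol → 12.5% → €1.56
T-shirt €33.73: clothing & footwear, buyer-exempt → 0% → €0.00
Dining chair €149.19: home furniture, buyer-exempt → 0% → €0.00
Sundress €39.51: clothing & footwear, buyer-exempt → 0% → €0.00
Subtotal = €234.88; tax = €1.56; total due = €236.44

€236.44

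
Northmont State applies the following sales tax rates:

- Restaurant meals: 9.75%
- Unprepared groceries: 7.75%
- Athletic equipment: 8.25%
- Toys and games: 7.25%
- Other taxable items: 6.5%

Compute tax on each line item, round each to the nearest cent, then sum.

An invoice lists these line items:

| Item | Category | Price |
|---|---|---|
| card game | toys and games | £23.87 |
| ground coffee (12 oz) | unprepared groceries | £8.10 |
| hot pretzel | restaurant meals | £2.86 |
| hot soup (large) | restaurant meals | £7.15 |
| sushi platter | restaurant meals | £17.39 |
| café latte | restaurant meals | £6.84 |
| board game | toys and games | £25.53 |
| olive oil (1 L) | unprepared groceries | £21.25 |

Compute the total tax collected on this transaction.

£9.21

Card game £23.87: toys and games → 7.25% → £1.73
Ground coffee (12 oz) £8.10: unprepared groceries → 7.75% → £0.63
Hot pretzel £2.86: restaurant meals → 9.75% → £0.28
Hot soup (large) £7.15: restaurant meals → 9.75% → £0.70
Sushi platter £17.39: restaurant meals → 9.75% → £1.70
Café latte £6.84: restaurant meals → 9.75% → £0.67
Board game £25.53: toys and games → 7.25% → £1.85
Olive oil (1 L) £21.25: unprepared groceries → 7.75% → £1.65
Total tax = £1.73 + £0.63 + £0.28 + £0.70 + £1.70 + £0.67 + £1.85 + £1.65 = £9.21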